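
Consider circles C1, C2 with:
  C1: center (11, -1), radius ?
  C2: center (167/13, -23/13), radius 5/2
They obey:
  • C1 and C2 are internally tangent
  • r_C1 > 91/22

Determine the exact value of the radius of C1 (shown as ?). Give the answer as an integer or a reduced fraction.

9/2

1. [int C1,C2]  r_C1² − 5r_C1 + 9/4 = 0  ⇒  r_C1 = 1/2 or 9/2
2. given r_C1 > 91/22: keep 9/2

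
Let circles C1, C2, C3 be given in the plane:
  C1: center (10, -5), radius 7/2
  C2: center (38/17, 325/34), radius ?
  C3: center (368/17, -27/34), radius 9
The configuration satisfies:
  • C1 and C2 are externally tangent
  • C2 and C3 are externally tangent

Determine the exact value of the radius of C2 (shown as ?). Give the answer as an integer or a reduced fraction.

1. [ext C1·C2]  r_C2² + 7r_C2 − 260 = 0  ⇒  r_C2 = 13 (r>0 drops 1)
2. [ext C2·C3]  r_C2² + 18r_C2 − 403 = 0  ⇒  r_C2 = 13 (r>0 drops 1)

13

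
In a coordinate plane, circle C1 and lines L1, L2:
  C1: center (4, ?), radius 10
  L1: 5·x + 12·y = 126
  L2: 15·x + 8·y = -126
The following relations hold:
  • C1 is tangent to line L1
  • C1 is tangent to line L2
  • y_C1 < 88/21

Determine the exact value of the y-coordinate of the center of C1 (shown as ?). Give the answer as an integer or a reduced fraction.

-2

1. [C1‖L1]  y_C1² − (53/3)y_C1 − 118/3 = 0  ⇒  y_C1 = -2 or 59/3
2. [C1‖L2]  y_C1² + (93/2)y_C1 + 89 = 0  ⇒  y_C1 = -89/2 or -2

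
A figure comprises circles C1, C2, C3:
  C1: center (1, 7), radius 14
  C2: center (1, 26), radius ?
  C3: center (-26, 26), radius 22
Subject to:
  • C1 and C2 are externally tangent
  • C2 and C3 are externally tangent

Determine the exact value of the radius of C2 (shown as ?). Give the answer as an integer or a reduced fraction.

5

1. [ext C1·C2]  r_C2² + 28r_C2 − 165 = 0  ⇒  r_C2 = 5 (r>0 drops 1)
2. [ext C2·C3]  r_C2² + 44r_C2 − 245 = 0  ⇒  r_C2 = 5 (r>0 drops 1)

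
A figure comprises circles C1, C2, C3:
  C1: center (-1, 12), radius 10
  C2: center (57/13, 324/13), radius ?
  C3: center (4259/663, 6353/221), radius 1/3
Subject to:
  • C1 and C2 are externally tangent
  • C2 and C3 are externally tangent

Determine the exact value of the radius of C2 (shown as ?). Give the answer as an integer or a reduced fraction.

1. [ext C1·C2]  r_C2² + 20r_C2 − 96 = 0  ⇒  r_C2 = 4 (r>0 drops 1)
2. [ext C2·C3]  r_C2² + (2/3)r_C2 − 56/3 = 0  ⇒  r_C2 = 4 (r>0 drops 1)

4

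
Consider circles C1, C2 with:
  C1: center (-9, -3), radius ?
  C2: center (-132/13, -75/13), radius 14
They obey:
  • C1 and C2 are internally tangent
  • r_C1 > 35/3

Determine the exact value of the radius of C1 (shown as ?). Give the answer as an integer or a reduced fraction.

1. [int C1,C2]  r_C1² − 28r_C1 + 187 = 0  ⇒  r_C1 = 11 or 17
2. given r_C1 > 35/3: keep 17

17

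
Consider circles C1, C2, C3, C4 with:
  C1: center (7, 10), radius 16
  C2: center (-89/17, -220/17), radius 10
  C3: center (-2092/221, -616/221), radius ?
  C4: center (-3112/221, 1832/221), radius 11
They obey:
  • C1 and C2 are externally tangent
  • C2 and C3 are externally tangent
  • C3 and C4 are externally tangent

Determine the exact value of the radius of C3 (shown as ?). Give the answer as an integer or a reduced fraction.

1

1. [ext C2·C3]  r_C3² + 20r_C3 − 21 = 0  ⇒  r_C3 = 1 (r>0 drops 1)
2. [ext C3·C4]  r_C3² + 22r_C3 − 23 = 0  ⇒  r_C3 = 1 (r>0 drops 1)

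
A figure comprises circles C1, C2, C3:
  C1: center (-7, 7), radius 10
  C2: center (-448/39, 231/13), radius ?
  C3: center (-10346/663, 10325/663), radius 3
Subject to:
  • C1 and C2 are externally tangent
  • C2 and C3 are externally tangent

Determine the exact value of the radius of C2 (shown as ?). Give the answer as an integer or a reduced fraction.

5/3

1. [ext C1·C2]  r_C2² + 20r_C2 − 325/9 = 0  ⇒  r_C2 = 5/3 (r>0 drops 1)
2. [ext C2·C3]  r_C2² + 6r_C2 − 115/9 = 0  ⇒  r_C2 = 5/3 (r>0 drops 1)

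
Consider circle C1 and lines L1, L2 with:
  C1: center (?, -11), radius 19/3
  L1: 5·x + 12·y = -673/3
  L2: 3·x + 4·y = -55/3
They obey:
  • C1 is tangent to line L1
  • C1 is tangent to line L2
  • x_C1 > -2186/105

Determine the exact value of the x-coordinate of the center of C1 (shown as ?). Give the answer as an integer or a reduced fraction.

-2

1. [C1‖L1]  x_C1² + (554/15)x_C1 + 1048/15 = 0  ⇒  x_C1 = -524/15 or -2
2. [C1‖L2]  x_C1² − (154/9)x_C1 − 344/9 = 0  ⇒  x_C1 = -2 or 172/9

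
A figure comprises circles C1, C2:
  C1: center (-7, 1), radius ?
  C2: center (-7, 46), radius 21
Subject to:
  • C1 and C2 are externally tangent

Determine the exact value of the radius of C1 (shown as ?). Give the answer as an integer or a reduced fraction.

1. [ext C1·C2]  r_C1² + 42r_C1 − 1584 = 0  ⇒  r_C1 = 24 (r>0 drops 1)

24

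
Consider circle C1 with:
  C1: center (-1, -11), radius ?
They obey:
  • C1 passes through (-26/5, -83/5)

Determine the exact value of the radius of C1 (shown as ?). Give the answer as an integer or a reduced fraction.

1. [C1∋P]  r_C1² − 49 = 0  ⇒  r_C1 = 7 (r>0 drops 1)

7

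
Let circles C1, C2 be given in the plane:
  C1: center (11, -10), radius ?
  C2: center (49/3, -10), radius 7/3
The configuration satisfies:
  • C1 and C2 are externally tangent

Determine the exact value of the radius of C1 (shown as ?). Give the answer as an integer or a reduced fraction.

1. [ext C1·C2]  r_C1² + (14/3)r_C1 − 23 = 0  ⇒  r_C1 = 3 (r>0 drops 1)

3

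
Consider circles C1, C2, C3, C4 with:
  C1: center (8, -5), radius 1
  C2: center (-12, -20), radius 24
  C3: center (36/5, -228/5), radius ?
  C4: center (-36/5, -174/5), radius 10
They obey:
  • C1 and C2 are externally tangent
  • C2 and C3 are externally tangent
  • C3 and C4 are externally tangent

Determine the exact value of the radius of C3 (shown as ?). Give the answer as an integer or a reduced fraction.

1. [ext C2·C3]  r_C3² + 48r_C3 − 448 = 0  ⇒  r_C3 = 8 (r>0 drops 1)
2. [ext C3·C4]  r_C3² + 20r_C3 − 224 = 0  ⇒  r_C3 = 8 (r>0 drops 1)

8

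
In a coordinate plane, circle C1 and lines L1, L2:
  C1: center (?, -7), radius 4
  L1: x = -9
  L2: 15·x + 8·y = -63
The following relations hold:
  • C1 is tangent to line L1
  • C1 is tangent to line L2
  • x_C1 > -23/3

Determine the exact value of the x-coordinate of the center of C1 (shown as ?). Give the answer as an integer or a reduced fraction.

1. [C1‖L1]  x_C1² + 18x_C1 + 65 = 0  ⇒  x_C1 = -13 or -5
2. [C1‖L2]  x_C1² + (14/15)x_C1 − 61/3 = 0  ⇒  x_C1 = -5 or 61/15

-5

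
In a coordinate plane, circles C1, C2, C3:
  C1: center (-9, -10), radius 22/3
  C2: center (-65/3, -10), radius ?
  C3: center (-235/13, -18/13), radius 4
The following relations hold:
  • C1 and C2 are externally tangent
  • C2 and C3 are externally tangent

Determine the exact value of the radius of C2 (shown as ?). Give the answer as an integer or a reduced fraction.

1. [ext C1·C2]  r_C2² + (44/3)r_C2 − 320/3 = 0  ⇒  r_C2 = 16/3 (r>0 drops 1)
2. [ext C2·C3]  r_C2² + 8r_C2 − 640/9 = 0  ⇒  r_C2 = 16/3 (r>0 drops 1)

16/3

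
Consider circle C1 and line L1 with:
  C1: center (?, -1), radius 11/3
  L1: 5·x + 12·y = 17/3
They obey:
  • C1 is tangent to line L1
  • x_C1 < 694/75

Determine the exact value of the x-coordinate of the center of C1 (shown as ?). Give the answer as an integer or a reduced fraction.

1. [C1‖L1]  x_C1² − (106/15)x_C1 − 392/5 = 0  ⇒  x_C1 = -6 or 196/15
2. given x_C1 < 694/75: keep -6

-6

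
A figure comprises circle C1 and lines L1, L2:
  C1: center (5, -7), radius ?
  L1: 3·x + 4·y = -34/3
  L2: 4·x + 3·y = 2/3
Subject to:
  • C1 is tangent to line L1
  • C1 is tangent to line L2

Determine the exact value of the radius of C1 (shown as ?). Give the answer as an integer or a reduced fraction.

1/3

1. [C1‖L1]  r_C1² − 1/9 = 0  ⇒  r_C1 = 1/3 (r>0 drops 1)
2. [C1‖L2]  r_C1² − 1/9 = 0  ⇒  r_C1 = 1/3 (r>0 drops 1)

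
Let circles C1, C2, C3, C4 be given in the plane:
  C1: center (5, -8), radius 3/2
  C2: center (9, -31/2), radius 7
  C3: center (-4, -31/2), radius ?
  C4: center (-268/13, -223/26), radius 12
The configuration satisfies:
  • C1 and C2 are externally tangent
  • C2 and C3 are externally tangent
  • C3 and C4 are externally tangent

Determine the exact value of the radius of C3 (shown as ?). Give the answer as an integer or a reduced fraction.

1. [ext C2·C3]  r_C3² + 14r_C3 − 120 = 0  ⇒  r_C3 = 6 (r>0 drops 1)
2. [ext C3·C4]  r_C3² + 24r_C3 − 180 = 0  ⇒  r_C3 = 6 (r>0 drops 1)

6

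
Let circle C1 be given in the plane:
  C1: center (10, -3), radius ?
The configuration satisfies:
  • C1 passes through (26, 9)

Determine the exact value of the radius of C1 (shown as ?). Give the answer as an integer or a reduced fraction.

1. [C1∋P]  r_C1² − 400 = 0  ⇒  r_C1 = 20 (r>0 drops 1)

20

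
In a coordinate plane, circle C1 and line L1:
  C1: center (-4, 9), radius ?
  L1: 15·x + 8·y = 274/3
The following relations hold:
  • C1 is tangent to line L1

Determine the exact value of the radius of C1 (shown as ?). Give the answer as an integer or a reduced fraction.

1. [C1‖L1]  r_C1² − 196/9 = 0  ⇒  r_C1 = 14/3 (r>0 drops 1)

14/3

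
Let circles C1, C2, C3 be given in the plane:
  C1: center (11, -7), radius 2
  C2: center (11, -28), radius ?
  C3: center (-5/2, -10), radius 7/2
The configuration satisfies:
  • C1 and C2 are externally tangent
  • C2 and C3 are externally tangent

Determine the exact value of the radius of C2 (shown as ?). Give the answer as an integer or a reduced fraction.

1. [ext C1·C2]  r_C2² + 4r_C2 − 437 = 0  ⇒  r_C2 = 19 (r>0 drops 1)
2. [ext C2·C3]  r_C2² + 7r_C2 − 494 = 0  ⇒  r_C2 = 19 (r>0 drops 1)

19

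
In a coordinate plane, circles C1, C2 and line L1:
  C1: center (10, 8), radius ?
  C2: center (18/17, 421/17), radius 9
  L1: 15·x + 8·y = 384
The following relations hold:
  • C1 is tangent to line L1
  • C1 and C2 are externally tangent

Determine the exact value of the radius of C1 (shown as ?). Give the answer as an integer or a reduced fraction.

1. [C1‖L1]  r_C1² − 100 = 0  ⇒  r_C1 = 10 (r>0 drops 1)
2. [ext C1·C2]  r_C1² + 18r_C1 − 280 = 0  ⇒  r_C1 = 10 (r>0 drops 1)

10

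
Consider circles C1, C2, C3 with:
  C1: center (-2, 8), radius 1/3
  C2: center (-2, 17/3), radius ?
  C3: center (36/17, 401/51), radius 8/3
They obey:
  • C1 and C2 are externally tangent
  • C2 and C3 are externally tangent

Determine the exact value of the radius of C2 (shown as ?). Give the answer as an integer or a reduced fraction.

1. [ext C1·C2]  r_C2² + (2/3)r_C2 − 16/3 = 0  ⇒  r_C2 = 2 (r>0 drops 1)
2. [ext C2·C3]  r_C2² + (16/3)r_C2 − 44/3 = 0  ⇒  r_C2 = 2 (r>0 drops 1)

2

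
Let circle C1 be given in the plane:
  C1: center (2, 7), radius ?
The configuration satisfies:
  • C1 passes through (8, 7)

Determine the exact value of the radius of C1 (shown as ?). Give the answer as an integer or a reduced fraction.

1. [C1∋P]  r_C1² − 36 = 0  ⇒  r_C1 = 6 (r>0 drops 1)

6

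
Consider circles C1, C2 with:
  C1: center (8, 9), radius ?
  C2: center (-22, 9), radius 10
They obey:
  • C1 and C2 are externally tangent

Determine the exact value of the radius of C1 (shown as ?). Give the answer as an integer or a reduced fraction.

1. [ext C1·C2]  r_C1² + 20r_C1 − 800 = 0  ⇒  r_C1 = 20 (r>0 drops 1)

20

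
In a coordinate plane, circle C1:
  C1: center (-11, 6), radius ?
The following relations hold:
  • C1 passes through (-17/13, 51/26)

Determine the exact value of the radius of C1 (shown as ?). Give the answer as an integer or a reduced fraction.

1. [C1∋P]  r_C1² − 441/4 = 0  ⇒  r_C1 = 21/2 (r>0 drops 1)

21/2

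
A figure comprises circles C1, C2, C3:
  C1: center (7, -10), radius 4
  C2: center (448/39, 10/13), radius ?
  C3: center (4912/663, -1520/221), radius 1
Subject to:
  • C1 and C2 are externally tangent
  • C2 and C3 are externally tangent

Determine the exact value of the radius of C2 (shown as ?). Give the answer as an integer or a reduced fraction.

1. [ext C1·C2]  r_C2² + 8r_C2 − 1081/9 = 0  ⇒  r_C2 = 23/3 (r>0 drops 1)
2. [ext C2·C3]  r_C2² + 2r_C2 − 667/9 = 0  ⇒  r_C2 = 23/3 (r>0 drops 1)

23/3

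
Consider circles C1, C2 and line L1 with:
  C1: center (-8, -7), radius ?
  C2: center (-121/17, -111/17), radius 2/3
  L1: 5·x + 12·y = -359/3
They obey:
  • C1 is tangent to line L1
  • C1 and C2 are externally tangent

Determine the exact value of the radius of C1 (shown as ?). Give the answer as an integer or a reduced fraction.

1/3

1. [C1‖L1]  r_C1² − 1/9 = 0  ⇒  r_C1 = 1/3 (r>0 drops 1)
2. [ext C1·C2]  r_C1² + (4/3)r_C1 − 5/9 = 0  ⇒  r_C1 = 1/3 (r>0 drops 1)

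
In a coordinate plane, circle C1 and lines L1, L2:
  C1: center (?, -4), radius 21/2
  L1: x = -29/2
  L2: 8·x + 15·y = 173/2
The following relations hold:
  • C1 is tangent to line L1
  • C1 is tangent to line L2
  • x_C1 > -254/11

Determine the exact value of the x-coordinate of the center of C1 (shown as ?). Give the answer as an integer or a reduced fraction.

-4

1. [C1‖L1]  x_C1² + 29x_C1 + 100 = 0  ⇒  x_C1 = -25 or -4
2. [C1‖L2]  x_C1² − (293/8)x_C1 − 325/2 = 0  ⇒  x_C1 = -4 or 325/8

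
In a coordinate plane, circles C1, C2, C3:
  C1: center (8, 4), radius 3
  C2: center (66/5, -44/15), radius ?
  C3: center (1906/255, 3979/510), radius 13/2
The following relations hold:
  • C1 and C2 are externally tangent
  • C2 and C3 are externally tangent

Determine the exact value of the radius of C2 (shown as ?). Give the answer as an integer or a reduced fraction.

1. [ext C1·C2]  r_C2² + 6r_C2 − 595/9 = 0  ⇒  r_C2 = 17/3 (r>0 drops 1)
2. [ext C2·C3]  r_C2² + 13r_C2 − 952/9 = 0  ⇒  r_C2 = 17/3 (r>0 drops 1)

17/3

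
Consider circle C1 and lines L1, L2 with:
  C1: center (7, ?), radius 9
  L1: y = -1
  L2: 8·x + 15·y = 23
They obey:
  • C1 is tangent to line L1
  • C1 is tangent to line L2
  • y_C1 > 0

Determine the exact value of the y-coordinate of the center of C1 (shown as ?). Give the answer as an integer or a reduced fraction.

8

1. [C1‖L1]  y_C1² + 2y_C1 − 80 = 0  ⇒  y_C1 = -10 or 8
2. [C1‖L2]  y_C1² + (22/5)y_C1 − 496/5 = 0  ⇒  y_C1 = -62/5 or 8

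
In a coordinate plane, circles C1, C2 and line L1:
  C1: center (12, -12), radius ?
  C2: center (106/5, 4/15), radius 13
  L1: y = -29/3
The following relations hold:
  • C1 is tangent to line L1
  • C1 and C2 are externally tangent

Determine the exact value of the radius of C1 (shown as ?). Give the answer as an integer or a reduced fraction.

7/3

1. [C1‖L1]  r_C1² − 49/9 = 0  ⇒  r_C1 = 7/3 (r>0 drops 1)
2. [ext C1·C2]  r_C1² + 26r_C1 − 595/9 = 0  ⇒  r_C1 = 7/3 (r>0 drops 1)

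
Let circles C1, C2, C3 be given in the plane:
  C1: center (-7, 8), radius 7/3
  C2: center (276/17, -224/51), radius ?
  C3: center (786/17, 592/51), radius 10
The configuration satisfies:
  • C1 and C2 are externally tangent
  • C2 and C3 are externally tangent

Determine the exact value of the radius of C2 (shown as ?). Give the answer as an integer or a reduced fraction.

24

1. [ext C1·C2]  r_C2² + (14/3)r_C2 − 688 = 0  ⇒  r_C2 = 24 (r>0 drops 1)
2. [ext C2·C3]  r_C2² + 20r_C2 − 1056 = 0  ⇒  r_C2 = 24 (r>0 drops 1)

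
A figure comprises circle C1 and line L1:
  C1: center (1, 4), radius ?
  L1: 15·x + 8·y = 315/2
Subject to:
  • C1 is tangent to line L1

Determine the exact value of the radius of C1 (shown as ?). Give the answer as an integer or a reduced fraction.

13/2

1. [C1‖L1]  r_C1² − 169/4 = 0  ⇒  r_C1 = 13/2 (r>0 drops 1)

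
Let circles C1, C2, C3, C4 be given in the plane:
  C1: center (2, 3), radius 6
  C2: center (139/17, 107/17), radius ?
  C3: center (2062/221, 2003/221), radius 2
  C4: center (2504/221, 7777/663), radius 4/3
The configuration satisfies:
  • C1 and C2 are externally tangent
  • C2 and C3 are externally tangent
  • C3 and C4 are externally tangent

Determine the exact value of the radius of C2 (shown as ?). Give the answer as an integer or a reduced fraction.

1

1. [ext C1·C2]  r_C2² + 12r_C2 − 13 = 0  ⇒  r_C2 = 1 (r>0 drops 1)
2. [ext C2·C3]  r_C2² + 4r_C2 − 5 = 0  ⇒  r_C2 = 1 (r>0 drops 1)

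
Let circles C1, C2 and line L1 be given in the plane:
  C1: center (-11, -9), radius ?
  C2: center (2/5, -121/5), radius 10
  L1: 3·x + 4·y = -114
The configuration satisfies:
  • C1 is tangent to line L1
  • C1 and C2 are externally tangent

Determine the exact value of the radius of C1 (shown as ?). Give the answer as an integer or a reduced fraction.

1. [C1‖L1]  r_C1² − 81 = 0  ⇒  r_C1 = 9 (r>0 drops 1)
2. [ext C1·C2]  r_C1² + 20r_C1 − 261 = 0  ⇒  r_C1 = 9 (r>0 drops 1)

9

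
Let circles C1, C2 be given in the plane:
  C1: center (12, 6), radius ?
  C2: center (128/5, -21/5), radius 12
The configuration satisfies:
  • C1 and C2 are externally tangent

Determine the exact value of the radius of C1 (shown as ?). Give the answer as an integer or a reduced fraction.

1. [ext C1·C2]  r_C1² + 24r_C1 − 145 = 0  ⇒  r_C1 = 5 (r>0 drops 1)

5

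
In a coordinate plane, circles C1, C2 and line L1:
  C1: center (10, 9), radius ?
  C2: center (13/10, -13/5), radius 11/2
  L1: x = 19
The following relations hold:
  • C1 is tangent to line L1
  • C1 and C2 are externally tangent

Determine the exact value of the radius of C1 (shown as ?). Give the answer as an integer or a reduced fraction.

9

1. [C1‖L1]  r_C1² − 81 = 0  ⇒  r_C1 = 9 (r>0 drops 1)
2. [ext C1·C2]  r_C1² + 11r_C1 − 180 = 0  ⇒  r_C1 = 9 (r>0 drops 1)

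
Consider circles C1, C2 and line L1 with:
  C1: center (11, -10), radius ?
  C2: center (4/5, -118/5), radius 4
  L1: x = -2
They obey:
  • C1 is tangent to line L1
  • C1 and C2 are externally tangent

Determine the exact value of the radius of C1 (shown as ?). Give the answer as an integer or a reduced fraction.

1. [C1‖L1]  r_C1² − 169 = 0  ⇒  r_C1 = 13 (r>0 drops 1)
2. [ext C1·C2]  r_C1² + 8r_C1 − 273 = 0  ⇒  r_C1 = 13 (r>0 drops 1)

13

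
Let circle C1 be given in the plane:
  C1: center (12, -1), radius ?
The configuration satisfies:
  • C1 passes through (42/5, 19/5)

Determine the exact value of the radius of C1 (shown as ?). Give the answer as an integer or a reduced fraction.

1. [C1∋P]  r_C1² − 36 = 0  ⇒  r_C1 = 6 (r>0 drops 1)

6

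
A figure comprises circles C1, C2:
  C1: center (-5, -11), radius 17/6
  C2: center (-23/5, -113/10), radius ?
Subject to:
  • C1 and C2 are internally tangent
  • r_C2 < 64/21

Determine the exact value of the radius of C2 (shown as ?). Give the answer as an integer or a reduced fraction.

7/3

1. [int C1,C2]  r_C2² − (17/3)r_C2 + 70/9 = 0  ⇒  r_C2 = 7/3 or 10/3
2. given r_C2 < 64/21: keep 7/3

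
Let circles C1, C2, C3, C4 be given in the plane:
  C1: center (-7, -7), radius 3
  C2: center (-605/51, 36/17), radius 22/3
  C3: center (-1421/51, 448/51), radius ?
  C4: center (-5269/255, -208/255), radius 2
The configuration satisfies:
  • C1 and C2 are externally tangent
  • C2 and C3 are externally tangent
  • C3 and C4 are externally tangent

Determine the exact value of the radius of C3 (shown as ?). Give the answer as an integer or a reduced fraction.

1. [ext C2·C3]  r_C3² + (44/3)r_C3 − 740/3 = 0  ⇒  r_C3 = 10 (r>0 drops 1)
2. [ext C3·C4]  r_C3² + 4r_C3 − 140 = 0  ⇒  r_C3 = 10 (r>0 drops 1)

10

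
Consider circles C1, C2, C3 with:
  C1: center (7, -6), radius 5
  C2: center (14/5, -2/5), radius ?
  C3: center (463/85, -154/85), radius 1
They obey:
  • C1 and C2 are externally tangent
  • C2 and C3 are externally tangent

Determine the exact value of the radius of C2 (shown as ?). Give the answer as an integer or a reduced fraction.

1. [ext C1·C2]  r_C2² + 10r_C2 − 24 = 0  ⇒  r_C2 = 2 (r>0 drops 1)
2. [ext C2·C3]  r_C2² + 2r_C2 − 8 = 0  ⇒  r_C2 = 2 (r>0 drops 1)

2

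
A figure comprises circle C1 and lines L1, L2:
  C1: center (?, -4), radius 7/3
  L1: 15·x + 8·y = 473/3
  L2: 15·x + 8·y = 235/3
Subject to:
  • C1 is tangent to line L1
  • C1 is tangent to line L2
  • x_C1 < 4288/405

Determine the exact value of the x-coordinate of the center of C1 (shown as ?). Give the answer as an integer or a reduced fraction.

1. [C1‖L1]  x_C1² − (1138/45)x_C1 + 1376/9 = 0  ⇒  x_C1 = 10 or 688/45
2. [C1‖L2]  x_C1² − (662/45)x_C1 + 424/9 = 0  ⇒  x_C1 = 212/45 or 10

10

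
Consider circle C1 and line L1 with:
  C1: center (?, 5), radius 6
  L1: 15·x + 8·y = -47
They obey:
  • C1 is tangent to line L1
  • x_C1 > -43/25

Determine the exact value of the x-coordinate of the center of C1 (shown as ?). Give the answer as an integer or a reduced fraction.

1

1. [C1‖L1]  x_C1² + (58/5)x_C1 − 63/5 = 0  ⇒  x_C1 = -63/5 or 1
2. given x_C1 > -43/25: keep 1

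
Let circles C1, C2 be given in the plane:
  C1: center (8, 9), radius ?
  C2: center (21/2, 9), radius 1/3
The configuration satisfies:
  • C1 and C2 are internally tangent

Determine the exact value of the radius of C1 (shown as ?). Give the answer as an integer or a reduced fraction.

17/6

1. [int C1,C2]  r_C1² − (2/3)r_C1 − 221/36 = 0  ⇒  r_C1 = 17/6 (r>0 drops 1)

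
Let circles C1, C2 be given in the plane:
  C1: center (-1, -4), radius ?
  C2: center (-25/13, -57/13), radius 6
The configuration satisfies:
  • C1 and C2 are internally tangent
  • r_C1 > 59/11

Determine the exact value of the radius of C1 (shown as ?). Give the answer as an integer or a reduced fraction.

7

1. [int C1,C2]  r_C1² − 12r_C1 + 35 = 0  ⇒  r_C1 = 5 or 7
2. given r_C1 > 59/11: keep 7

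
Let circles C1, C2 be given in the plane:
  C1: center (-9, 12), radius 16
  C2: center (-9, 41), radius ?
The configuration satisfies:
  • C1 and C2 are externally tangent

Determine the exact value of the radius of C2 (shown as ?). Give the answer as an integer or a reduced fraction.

13

1. [ext C1·C2]  r_C2² + 32r_C2 − 585 = 0  ⇒  r_C2 = 13 (r>0 drops 1)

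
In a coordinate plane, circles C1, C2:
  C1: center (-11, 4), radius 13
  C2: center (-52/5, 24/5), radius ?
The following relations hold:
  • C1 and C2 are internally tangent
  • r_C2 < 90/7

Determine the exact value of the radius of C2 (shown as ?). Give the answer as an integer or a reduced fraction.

12

1. [int C1,C2]  r_C2² − 26r_C2 + 168 = 0  ⇒  r_C2 = 12 or 14
2. given r_C2 < 90/7: keep 12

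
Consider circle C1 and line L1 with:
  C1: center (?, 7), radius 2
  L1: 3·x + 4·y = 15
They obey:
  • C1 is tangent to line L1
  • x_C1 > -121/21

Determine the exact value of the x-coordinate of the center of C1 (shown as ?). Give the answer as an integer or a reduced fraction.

-1

1. [C1‖L1]  x_C1² + (26/3)x_C1 + 23/3 = 0  ⇒  x_C1 = -23/3 or -1
2. given x_C1 > -121/21: keep -1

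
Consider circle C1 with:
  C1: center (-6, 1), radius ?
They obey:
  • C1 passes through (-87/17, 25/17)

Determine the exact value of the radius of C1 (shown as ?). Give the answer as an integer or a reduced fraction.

1

1. [C1∋P]  r_C1² − 1 = 0  ⇒  r_C1 = 1 (r>0 drops 1)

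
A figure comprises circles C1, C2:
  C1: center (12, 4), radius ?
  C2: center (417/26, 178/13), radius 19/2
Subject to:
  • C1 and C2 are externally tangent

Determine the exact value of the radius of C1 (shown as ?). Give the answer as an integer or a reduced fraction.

1

1. [ext C1·C2]  r_C1² + 19r_C1 − 20 = 0  ⇒  r_C1 = 1 (r>0 drops 1)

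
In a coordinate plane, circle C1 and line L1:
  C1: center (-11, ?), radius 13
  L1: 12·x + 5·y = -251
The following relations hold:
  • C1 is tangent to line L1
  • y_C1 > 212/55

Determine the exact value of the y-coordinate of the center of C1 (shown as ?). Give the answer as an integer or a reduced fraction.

1. [C1‖L1]  y_C1² + (238/5)y_C1 − 576 = 0  ⇒  y_C1 = -288/5 or 10
2. given y_C1 > 212/55: keep 10

10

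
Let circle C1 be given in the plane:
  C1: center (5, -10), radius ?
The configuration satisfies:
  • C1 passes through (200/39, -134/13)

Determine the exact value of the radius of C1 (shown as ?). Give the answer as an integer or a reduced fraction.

1. [C1∋P]  r_C1² − 1/9 = 0  ⇒  r_C1 = 1/3 (r>0 drops 1)

1/3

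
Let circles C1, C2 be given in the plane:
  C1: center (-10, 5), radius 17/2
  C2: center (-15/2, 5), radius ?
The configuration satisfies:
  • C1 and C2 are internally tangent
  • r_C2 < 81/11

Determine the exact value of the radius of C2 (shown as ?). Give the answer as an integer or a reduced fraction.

6

1. [int C1,C2]  r_C2² − 17r_C2 + 66 = 0  ⇒  r_C2 = 6 or 11
2. given r_C2 < 81/11: keep 6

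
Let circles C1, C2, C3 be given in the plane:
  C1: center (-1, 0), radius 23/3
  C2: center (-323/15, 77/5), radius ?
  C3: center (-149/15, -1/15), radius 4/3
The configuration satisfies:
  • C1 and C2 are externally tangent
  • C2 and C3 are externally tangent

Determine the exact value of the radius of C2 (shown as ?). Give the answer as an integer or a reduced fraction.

1. [ext C1·C2]  r_C2² + (46/3)r_C2 − 600 = 0  ⇒  r_C2 = 18 (r>0 drops 1)
2. [ext C2·C3]  r_C2² + (8/3)r_C2 − 372 = 0  ⇒  r_C2 = 18 (r>0 drops 1)

18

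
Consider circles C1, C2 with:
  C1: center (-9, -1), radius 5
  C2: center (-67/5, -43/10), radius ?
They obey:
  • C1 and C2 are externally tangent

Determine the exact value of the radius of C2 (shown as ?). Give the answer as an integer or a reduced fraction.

1/2

1. [ext C1·C2]  r_C2² + 10r_C2 − 21/4 = 0  ⇒  r_C2 = 1/2 (r>0 drops 1)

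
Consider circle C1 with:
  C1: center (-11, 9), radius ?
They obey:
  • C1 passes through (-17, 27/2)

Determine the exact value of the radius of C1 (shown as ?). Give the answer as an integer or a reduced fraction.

1. [C1∋P]  r_C1² − 225/4 = 0  ⇒  r_C1 = 15/2 (r>0 drops 1)

15/2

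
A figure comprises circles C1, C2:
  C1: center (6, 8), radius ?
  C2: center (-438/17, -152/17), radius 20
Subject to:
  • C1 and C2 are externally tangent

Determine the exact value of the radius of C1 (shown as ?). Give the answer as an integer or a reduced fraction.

1. [ext C1·C2]  r_C1² + 40r_C1 − 896 = 0  ⇒  r_C1 = 16 (r>0 drops 1)

16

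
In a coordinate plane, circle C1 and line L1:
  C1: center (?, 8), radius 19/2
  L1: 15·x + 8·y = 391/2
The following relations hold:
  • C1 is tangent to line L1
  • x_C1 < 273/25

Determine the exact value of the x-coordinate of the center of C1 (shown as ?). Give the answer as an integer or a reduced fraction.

-2

1. [C1‖L1]  x_C1² − (263/15)x_C1 − 586/15 = 0  ⇒  x_C1 = -2 or 293/15
2. given x_C1 < 273/25: keep -2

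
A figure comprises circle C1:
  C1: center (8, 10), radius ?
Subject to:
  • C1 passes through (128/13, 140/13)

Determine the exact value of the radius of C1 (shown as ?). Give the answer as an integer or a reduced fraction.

1. [C1∋P]  r_C1² − 4 = 0  ⇒  r_C1 = 2 (r>0 drops 1)

2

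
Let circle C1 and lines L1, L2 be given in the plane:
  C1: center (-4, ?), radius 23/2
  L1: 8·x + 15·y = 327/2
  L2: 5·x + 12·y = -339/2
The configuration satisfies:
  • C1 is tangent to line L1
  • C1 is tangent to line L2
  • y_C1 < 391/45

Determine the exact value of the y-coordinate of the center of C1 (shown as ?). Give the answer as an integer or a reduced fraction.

1. [C1‖L1]  y_C1² − (391/15)y_C1 = 0  ⇒  y_C1 = 0 or 391/15
2. [C1‖L2]  y_C1² + (299/12)y_C1 = 0  ⇒  y_C1 = -299/12 or 0

0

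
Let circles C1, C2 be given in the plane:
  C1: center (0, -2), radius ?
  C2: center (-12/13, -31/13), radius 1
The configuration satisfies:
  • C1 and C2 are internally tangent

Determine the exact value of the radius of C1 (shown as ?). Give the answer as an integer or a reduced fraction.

1. [int C1,C2]  r_C1² − 2r_C1 = 0  ⇒  r_C1 = 2 (r>0 drops 1)

2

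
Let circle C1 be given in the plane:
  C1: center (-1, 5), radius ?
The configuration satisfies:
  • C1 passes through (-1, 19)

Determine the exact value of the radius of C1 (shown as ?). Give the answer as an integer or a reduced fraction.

1. [C1∋P]  r_C1² − 196 = 0  ⇒  r_C1 = 14 (r>0 drops 1)

14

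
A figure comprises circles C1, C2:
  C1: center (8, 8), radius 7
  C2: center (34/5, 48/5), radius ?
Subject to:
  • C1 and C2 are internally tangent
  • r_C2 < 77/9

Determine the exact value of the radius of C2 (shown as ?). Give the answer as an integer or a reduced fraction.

5

1. [int C1,C2]  r_C2² − 14r_C2 + 45 = 0  ⇒  r_C2 = 5 or 9
2. given r_C2 < 77/9: keep 5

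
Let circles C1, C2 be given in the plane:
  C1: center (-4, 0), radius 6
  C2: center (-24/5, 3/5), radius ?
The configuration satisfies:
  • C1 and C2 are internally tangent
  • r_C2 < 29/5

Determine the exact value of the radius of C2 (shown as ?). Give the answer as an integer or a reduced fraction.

5

1. [int C1,C2]  r_C2² − 12r_C2 + 35 = 0  ⇒  r_C2 = 5 or 7
2. given r_C2 < 29/5: keep 5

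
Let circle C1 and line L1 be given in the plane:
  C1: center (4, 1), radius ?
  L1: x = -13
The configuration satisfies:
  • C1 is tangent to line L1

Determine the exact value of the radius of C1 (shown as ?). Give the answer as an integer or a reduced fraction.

1. [C1‖L1]  r_C1² − 289 = 0  ⇒  r_C1 = 17 (r>0 drops 1)

17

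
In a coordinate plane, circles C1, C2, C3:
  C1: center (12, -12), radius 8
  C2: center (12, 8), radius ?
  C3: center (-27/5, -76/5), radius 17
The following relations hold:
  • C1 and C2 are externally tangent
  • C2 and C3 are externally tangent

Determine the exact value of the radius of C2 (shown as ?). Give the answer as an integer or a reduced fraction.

12

1. [ext C1·C2]  r_C2² + 16r_C2 − 336 = 0  ⇒  r_C2 = 12 (r>0 drops 1)
2. [ext C2·C3]  r_C2² + 34r_C2 − 552 = 0  ⇒  r_C2 = 12 (r>0 drops 1)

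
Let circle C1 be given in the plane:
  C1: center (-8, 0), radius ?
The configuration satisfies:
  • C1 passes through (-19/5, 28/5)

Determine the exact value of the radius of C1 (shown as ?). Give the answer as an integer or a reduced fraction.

7

1. [C1∋P]  r_C1² − 49 = 0  ⇒  r_C1 = 7 (r>0 drops 1)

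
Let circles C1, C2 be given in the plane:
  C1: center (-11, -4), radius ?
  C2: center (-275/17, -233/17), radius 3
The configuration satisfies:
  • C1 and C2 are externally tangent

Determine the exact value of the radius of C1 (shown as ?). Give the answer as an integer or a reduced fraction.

8

1. [ext C1·C2]  r_C1² + 6r_C1 − 112 = 0  ⇒  r_C1 = 8 (r>0 drops 1)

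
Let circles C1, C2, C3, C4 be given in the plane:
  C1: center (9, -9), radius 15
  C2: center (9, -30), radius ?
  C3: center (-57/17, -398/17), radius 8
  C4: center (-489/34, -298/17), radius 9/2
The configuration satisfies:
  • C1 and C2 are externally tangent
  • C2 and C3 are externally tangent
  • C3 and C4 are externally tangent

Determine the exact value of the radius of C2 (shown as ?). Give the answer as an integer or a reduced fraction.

1. [ext C1·C2]  r_C2² + 30r_C2 − 216 = 0  ⇒  r_C2 = 6 (r>0 drops 1)
2. [ext C2·C3]  r_C2² + 16r_C2 − 132 = 0  ⇒  r_C2 = 6 (r>0 drops 1)

6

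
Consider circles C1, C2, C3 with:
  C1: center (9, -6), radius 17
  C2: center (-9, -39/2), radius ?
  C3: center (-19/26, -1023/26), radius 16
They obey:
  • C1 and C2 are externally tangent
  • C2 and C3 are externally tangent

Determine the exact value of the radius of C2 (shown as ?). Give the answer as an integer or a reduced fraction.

1. [ext C1·C2]  r_C2² + 34r_C2 − 869/4 = 0  ⇒  r_C2 = 11/2 (r>0 drops 1)
2. [ext C2·C3]  r_C2² + 32r_C2 − 825/4 = 0  ⇒  r_C2 = 11/2 (r>0 drops 1)

11/2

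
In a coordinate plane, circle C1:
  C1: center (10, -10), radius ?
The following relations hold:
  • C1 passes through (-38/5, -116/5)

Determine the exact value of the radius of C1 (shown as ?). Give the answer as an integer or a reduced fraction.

22

1. [C1∋P]  r_C1² − 484 = 0  ⇒  r_C1 = 22 (r>0 drops 1)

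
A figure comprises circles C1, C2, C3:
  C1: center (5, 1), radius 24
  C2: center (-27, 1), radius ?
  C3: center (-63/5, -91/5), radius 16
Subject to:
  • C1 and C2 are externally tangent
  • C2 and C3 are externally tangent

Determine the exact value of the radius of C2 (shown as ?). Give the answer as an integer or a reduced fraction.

8

1. [ext C1·C2]  r_C2² + 48r_C2 − 448 = 0  ⇒  r_C2 = 8 (r>0 drops 1)
2. [ext C2·C3]  r_C2² + 32r_C2 − 320 = 0  ⇒  r_C2 = 8 (r>0 drops 1)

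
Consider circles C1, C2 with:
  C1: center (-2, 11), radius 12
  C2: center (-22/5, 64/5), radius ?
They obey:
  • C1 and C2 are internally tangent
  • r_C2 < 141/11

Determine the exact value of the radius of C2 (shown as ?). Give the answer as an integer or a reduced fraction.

1. [int C1,C2]  r_C2² − 24r_C2 + 135 = 0  ⇒  r_C2 = 9 or 15
2. given r_C2 < 141/11: keep 9

9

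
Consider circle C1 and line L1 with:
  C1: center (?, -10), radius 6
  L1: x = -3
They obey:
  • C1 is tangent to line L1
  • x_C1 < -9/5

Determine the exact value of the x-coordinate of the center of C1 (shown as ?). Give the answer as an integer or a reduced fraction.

-9

1. [C1‖L1]  x_C1² + 6x_C1 − 27 = 0  ⇒  x_C1 = -9 or 3
2. given x_C1 < -9/5: keep -9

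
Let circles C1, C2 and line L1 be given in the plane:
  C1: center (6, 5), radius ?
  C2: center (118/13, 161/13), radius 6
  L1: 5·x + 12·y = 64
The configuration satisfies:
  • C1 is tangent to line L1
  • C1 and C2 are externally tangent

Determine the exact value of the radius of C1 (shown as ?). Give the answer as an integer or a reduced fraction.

1. [C1‖L1]  r_C1² − 4 = 0  ⇒  r_C1 = 2 (r>0 drops 1)
2. [ext C1·C2]  r_C1² + 12r_C1 − 28 = 0  ⇒  r_C1 = 2 (r>0 drops 1)

2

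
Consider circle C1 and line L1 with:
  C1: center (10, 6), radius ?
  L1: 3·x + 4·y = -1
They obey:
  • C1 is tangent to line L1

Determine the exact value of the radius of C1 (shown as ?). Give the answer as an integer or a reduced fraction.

1. [C1‖L1]  r_C1² − 121 = 0  ⇒  r_C1 = 11 (r>0 drops 1)

11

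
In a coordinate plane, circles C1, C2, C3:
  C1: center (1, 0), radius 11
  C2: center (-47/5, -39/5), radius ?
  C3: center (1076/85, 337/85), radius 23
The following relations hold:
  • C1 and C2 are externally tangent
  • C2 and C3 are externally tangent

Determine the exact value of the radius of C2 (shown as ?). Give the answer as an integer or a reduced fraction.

2

1. [ext C1·C2]  r_C2² + 22r_C2 − 48 = 0  ⇒  r_C2 = 2 (r>0 drops 1)
2. [ext C2·C3]  r_C2² + 46r_C2 − 96 = 0  ⇒  r_C2 = 2 (r>0 drops 1)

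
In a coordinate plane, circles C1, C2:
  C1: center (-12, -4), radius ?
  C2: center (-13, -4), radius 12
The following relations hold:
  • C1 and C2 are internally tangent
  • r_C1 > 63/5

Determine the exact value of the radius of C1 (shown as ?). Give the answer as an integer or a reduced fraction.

1. [int C1,C2]  r_C1² − 24r_C1 + 143 = 0  ⇒  r_C1 = 11 or 13
2. given r_C1 > 63/5: keep 13

13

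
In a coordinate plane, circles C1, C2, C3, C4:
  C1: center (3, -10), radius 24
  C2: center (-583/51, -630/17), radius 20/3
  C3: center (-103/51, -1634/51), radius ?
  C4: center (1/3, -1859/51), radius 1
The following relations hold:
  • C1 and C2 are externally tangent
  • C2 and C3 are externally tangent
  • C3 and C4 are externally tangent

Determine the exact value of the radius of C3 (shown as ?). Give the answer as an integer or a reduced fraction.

4

1. [ext C2·C3]  r_C3² + (40/3)r_C3 − 208/3 = 0  ⇒  r_C3 = 4 (r>0 drops 1)
2. [ext C3·C4]  r_C3² + 2r_C3 − 24 = 0  ⇒  r_C3 = 4 (r>0 drops 1)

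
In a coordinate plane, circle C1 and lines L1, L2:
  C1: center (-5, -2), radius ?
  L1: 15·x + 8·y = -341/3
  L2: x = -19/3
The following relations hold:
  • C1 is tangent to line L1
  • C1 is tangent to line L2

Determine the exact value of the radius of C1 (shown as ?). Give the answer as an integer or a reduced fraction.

1. [C1‖L1]  r_C1² − 16/9 = 0  ⇒  r_C1 = 4/3 (r>0 drops 1)
2. [C1‖L2]  r_C1² − 16/9 = 0  ⇒  r_C1 = 4/3 (r>0 drops 1)

4/3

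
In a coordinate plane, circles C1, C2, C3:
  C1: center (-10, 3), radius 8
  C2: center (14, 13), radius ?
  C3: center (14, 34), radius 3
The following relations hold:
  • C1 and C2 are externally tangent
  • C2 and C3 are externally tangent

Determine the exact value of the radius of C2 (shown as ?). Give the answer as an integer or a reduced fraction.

18

1. [ext C1·C2]  r_C2² + 16r_C2 − 612 = 0  ⇒  r_C2 = 18 (r>0 drops 1)
2. [ext C2·C3]  r_C2² + 6r_C2 − 432 = 0  ⇒  r_C2 = 18 (r>0 drops 1)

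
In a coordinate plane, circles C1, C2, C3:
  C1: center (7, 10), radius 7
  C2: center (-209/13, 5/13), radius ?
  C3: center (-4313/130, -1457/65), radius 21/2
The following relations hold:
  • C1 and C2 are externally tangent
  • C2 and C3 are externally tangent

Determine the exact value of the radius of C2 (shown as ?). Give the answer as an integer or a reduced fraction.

1. [ext C1·C2]  r_C2² + 14r_C2 − 576 = 0  ⇒  r_C2 = 18 (r>0 drops 1)
2. [ext C2·C3]  r_C2² + 21r_C2 − 702 = 0  ⇒  r_C2 = 18 (r>0 drops 1)

18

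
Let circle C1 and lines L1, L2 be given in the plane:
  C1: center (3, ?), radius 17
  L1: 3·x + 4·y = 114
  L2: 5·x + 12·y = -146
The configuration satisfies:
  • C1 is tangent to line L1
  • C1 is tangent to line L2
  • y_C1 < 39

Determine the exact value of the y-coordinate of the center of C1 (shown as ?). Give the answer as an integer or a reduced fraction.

1. [C1‖L1]  y_C1² − (105/2)y_C1 + 475/2 = 0  ⇒  y_C1 = 5 or 95/2
2. [C1‖L2]  y_C1² + (161/6)y_C1 − 955/6 = 0  ⇒  y_C1 = -191/6 or 5

5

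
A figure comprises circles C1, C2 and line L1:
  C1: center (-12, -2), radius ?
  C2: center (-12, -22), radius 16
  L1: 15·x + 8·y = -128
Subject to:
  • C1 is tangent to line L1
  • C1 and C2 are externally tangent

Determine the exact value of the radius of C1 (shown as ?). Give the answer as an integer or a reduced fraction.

1. [C1‖L1]  r_C1² − 16 = 0  ⇒  r_C1 = 4 (r>0 drops 1)
2. [ext C1·C2]  r_C1² + 32r_C1 − 144 = 0  ⇒  r_C1 = 4 (r>0 drops 1)

4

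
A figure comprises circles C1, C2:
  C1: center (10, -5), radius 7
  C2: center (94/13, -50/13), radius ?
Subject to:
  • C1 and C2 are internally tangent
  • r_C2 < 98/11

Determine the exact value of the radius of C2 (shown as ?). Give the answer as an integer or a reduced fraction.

4

1. [int C1,C2]  r_C2² − 14r_C2 + 40 = 0  ⇒  r_C2 = 4 or 10
2. given r_C2 < 98/11: keep 4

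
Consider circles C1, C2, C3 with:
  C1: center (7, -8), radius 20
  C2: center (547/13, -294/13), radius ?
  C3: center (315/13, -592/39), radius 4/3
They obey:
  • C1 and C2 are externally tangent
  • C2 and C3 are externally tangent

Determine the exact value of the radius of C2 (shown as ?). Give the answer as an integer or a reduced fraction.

18

1. [ext C1·C2]  r_C2² + 40r_C2 − 1044 = 0  ⇒  r_C2 = 18 (r>0 drops 1)
2. [ext C2·C3]  r_C2² + (8/3)r_C2 − 372 = 0  ⇒  r_C2 = 18 (r>0 drops 1)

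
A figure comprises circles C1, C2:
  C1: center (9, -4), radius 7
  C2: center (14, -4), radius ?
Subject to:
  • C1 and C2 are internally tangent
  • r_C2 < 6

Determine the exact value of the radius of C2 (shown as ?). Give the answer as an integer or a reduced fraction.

1. [int C1,C2]  r_C2² − 14r_C2 + 24 = 0  ⇒  r_C2 = 2 or 12
2. given r_C2 < 6: keep 2

2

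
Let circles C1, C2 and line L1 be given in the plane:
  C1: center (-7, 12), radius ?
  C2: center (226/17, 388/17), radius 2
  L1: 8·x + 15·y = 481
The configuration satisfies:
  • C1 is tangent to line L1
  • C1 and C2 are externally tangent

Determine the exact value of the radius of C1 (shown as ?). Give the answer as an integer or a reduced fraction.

1. [C1‖L1]  r_C1² − 441 = 0  ⇒  r_C1 = 21 (r>0 drops 1)
2. [ext C1·C2]  r_C1² + 4r_C1 − 525 = 0  ⇒  r_C1 = 21 (r>0 drops 1)

21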